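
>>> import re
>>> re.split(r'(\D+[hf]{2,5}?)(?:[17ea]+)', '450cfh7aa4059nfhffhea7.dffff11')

The pattern matches one or more of a non-digit, then 2 to 5 of one of [hf] (lazy) (captured); then one or more of one of [17ea] (non-capturing group).
Because the pattern has a capturing group, `split` also inserts each captured text between the pieces.

['450', 'cfh', '4059', 'nfhffh', '', '.dffff', '']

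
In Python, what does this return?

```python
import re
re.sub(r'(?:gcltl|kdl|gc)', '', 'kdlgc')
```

Each match is replaced by ''.

''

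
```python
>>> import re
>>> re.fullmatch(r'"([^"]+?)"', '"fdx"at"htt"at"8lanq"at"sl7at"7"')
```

None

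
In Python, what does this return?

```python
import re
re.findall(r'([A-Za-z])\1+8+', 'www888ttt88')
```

The backreference `\1` re-matches whatever the first group consumed, character for character.
Matches: at [0:6] match 'www888', group 1 = 'w'; at [6:11] match 'ttt88', group 1 = 't'.
Because there's exactly one group, `findall` drops the full match and keeps group 1 from each hit.

['w', 't']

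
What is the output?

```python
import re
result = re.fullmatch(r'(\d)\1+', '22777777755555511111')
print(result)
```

None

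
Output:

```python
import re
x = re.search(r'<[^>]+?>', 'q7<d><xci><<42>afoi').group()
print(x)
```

The match spans [2:5] → '<d>'.

<d>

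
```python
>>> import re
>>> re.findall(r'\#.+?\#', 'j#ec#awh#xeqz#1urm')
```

['#ec#', '#xeqz#']

A non-greedy quantifier consumes as few characters as it can — just enough that the remainder of the pattern still matches from where it stops; whatever follows it matches normally.
With no groups in the pattern, `findall` gives back each whole match — 2 here.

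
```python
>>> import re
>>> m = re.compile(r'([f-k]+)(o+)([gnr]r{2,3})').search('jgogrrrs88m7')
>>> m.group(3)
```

'grrr'

This matches one or more of a character in [f-k] (captured); then one or more of a literal 'o' (captured); then one of [gnr], then 2 to 3 of a literal 'r' (captured).
`re.search` tries every starting position until one works.
The match spans [0:7] → 'jgogrrr'.
Captured: group 1 = 'jg', group 2 = 'o', group 3 = 'grrr'.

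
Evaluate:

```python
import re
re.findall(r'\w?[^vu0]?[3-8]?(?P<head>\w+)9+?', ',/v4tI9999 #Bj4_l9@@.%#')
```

Pattern: optionally a word character, then optionally any character except [vu0], then optionally a character in [3-8]; then one or more of a word character (captured as 'head'); then one or more of a literal '9' (lazy).
Matches: at [1:10] match '/v4tI9999', group 1 = 'v4tI999'; at [11:18] match '#Bj4_l9', group 1 = 'Bj4_l'.
`findall` collects group 1 from each match (2 total).

['v4tI999', 'Bj4_l']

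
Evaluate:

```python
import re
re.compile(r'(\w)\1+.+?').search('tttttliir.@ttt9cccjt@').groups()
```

('t',)

The match spans [0:6] → 'tttttl'.
Captured: group 1 = 't'.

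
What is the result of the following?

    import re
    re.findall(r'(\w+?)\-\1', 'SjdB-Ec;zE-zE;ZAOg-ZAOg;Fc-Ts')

['zE', 'ZAOg']

`\1` is not a pattern — it's the concrete string captured by group 1, re-applied verbatim.
Scanning left to right: at [8:13] match 'zE-zE', group 1 = 'zE'; at [14:23] match 'ZAOg-ZAOg', group 1 = 'ZAOg'.
With a single group, `findall` returns only what that group captured — 2 items.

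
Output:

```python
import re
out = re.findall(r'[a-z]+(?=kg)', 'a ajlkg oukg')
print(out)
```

The lookaround is zero-width — it requires the adjacent text to match without consuming it, so the asserted text isn't part of the match.
Matches: at [2:5] → 'ajl'; at [8:10] → 'ou'.
Since nothing is captured, `findall` lists the 2 matched substrings directly.

['ajl', 'ou']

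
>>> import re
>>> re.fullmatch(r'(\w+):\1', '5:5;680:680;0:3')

None

`fullmatch` succeeds only if the pattern covers the string from start to end.
Here there's no way to consume every character, so the call returns None.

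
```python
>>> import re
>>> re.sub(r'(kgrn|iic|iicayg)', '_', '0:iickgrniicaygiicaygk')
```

'0:___ayg_aygk'

Alternation tries branches left to right and keeps the first one that lets the overall match succeed at that position.
Each match is replaced by '_'.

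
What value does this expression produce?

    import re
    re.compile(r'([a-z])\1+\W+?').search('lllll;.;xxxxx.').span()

(0, 6)

`\1` is not a pattern — it's the concrete string captured by group 1, re-applied verbatim.
`search` walks the string left to right and returns the first match it finds.
The match spans [0:6] → 'lllll;'.
Captured: group 1 = 'l'.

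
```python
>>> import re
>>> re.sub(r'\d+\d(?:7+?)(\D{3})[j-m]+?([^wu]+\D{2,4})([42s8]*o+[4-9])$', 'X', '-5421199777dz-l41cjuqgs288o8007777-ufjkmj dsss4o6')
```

'-5421199777dz-l41cjuqgs288oX'

The pattern matches one or more of a digit, then a digit; then one or more of a literal '7' (lazy) (non-capturing group); then exactly 3 of a non-digit (captured); then one or more of a character in [j-m] (lazy); then one or more of any character except [wu], then 2 to 4 of a non-digit (captured); then zero or more of one of [42s8], then one or more of the literal 'o', then a character in [4-9] (captured); then anchored at the end.
Matches: at [27:49] → '8007777-ufjkmj dsss4o6'.
Every occurrence is swapped for 'X'.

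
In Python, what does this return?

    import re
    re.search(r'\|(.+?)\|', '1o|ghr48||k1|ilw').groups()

The match spans [2:9] → '|ghr48|'.
Captured: group 1 = 'ghr48'.

('ghr48',)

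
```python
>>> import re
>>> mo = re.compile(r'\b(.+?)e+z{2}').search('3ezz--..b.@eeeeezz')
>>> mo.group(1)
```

'3'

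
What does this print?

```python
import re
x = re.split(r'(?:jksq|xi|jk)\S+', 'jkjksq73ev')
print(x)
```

['', '']

Matches to split on: at [0:10] → 'jkjksq73ev'.
The string is cut at each match, leaving 2 pieces.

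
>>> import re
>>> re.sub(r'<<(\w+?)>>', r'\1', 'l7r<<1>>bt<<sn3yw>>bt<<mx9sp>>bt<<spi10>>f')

'l7r1btsn3ywbtmx9spbtspi10f'

Each match is replaced using the text its own group 1 captured.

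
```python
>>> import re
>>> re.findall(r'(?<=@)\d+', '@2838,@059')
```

['2838', '059']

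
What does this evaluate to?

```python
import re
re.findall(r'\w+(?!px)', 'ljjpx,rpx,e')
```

The negative lookaround is zero-width — it rules out positions where the adjacent text would match, without consuming anything.
Matches: at [0:5] → 'ljjpx'; at [6:9] → 'rpx'; at [10:11] → 'e'.
With no groups in the pattern, `findall` gives back each whole match — 3 here.

['ljjpx', 'rpx', 'e']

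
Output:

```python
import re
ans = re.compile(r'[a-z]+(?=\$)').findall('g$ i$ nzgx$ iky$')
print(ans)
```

The lookaround is zero-width — it requires the adjacent text to match without consuming it, so the asserted text isn't part of the match.
`findall` yields the raw match text (4 of them) because the pattern has no groups.

['g', 'i', 'nzgx', 'iky']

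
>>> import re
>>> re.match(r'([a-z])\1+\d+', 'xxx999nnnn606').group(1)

'x'

The match spans [0:6] → 'xxx999'.
Captured: group 1 = 'x'.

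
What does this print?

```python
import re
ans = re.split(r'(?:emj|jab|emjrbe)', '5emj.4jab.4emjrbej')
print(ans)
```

['5', '.4', '.4', 'rbej']

Branches in `(...|...)` are attempted left-to-right; the first branch that allows the whole pattern to succeed is taken.
Each match becomes a cut point; 4 segments remain.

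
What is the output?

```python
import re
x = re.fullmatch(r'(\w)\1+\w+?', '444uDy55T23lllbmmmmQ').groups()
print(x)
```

('4',)

After group 1 captures some text, `\1` only succeeds where that same text appears again.
`re.fullmatch` requires the pattern to consume the entire string.
The match spans [0:20] → '444uDy55T23lllbmmmmQ'.
Captured: group 1 = '4'.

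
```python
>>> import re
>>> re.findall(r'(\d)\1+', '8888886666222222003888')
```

['8', '6', '2', '0', '8']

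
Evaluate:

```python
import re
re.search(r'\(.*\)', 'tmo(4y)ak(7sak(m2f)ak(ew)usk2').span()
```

(3, 25)

`search` walks the string left to right and returns the first match it finds.
The match spans [3:25] → '(4y)ak(7sak(m2f)ak(ew)'.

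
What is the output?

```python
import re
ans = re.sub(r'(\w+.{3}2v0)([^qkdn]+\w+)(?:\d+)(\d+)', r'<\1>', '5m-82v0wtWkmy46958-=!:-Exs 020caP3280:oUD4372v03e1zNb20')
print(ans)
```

<5m-82v0>-=!:-Exs 020caP3280:<oUD4372v0>

The pattern matches one or more of a word character, then exactly 3 of any character, then the literal '2v0' (captured); then one or more of any character except [qkdn], then one or more of a word character (captured); then one or more of a digit (non-capturing group); then one or more of a digit (captured).
Matches: at [0:18] → '5m-82v0wtWkmy46958'; at [38:55] → 'oUD4372v03e1zNb20'.
`\1` in the replacement pulls in group 1's text for each match.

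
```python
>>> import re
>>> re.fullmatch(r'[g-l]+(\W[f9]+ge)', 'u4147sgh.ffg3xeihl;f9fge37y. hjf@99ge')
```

`fullmatch` succeeds only if the pattern covers the string from start to end.
Here the pattern can't cover the whole string, so the call returns None.

None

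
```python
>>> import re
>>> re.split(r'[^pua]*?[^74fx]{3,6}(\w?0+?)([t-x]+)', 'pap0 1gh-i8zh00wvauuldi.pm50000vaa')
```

The `?` after the quantifier makes it lazy — it takes as little as possible before letting the rest of the pattern try.
`re.split` interleaves the captured-group text with the surrounding fragments.

['pap', 'h00', 'wv', 'auu', '50000', 'v', 'aa']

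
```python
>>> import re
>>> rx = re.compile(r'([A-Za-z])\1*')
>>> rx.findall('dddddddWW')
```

`\1` is not a pattern — it's the concrete string captured by group 1, re-applied verbatim.
Matches: at [0:7] match 'ddddddd', group 1 = 'd'; at [7:9] match 'WW', group 1 = 'W'.
One capturing group, so `findall` returns just the captured substring from each match — 2 in all.

['d', 'W']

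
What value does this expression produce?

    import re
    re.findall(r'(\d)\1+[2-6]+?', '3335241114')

['3', '1']

The backreference `\1` re-matches whatever the first group consumed, character for character.
Because there's exactly one group, `findall` drops the full match and keeps group 1 from each hit.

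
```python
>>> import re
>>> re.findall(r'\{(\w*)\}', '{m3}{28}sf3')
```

['m3', '28']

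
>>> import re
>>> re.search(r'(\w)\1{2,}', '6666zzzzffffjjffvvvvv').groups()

The match spans [0:4] → '6666'.
Captured: group 1 = '6'.

('6',)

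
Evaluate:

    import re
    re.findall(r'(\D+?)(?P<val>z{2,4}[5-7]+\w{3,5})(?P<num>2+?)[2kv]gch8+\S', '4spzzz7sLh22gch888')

The pattern matches one or more of a non-digit (lazy) (captured); then 2 to 4 of a literal 'z', then one or more of a character in [5-7], then 3 to 5 of a word character (captured as 'val'); then one or more of a literal '2' (lazy) (captured as 'num'); then one of [2kv], then the literal 'gch'; then one or more of a literal '8', then a non-whitespace character.
A `+?`/`*?`/`{m,n}?` starts at its minimum and grows only as far as needed for what follows to match.
Matches: at [1:18] match 'spzzz7sLh22gch888', groups = ('sp', 'zzz7sLh', '2').
`findall` packs the 3 group values into a tuple for every match.

[('sp', 'zzz7sLh', '2')]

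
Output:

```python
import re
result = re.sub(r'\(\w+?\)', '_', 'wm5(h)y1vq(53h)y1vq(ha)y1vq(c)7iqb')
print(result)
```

wm5_y1vq_y1vq_y1vq_7iqb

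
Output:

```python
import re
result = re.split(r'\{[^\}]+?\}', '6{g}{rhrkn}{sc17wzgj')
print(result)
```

Matches to split on: at [1:4] → '{g}'; at [4:11] → '{rhrkn}'.
Splitting on the pattern gives 3 pieces.

['6', '', '{sc17wzgj']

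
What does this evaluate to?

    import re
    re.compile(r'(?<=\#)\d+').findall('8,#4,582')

The `(?=…)`/`(?<=…)` assertion just peeks at neighbouring text; it doesn't advance the match position.
Scanning left to right: at [3:4] → '4'.
With no groups in the pattern, `findall` gives back each whole match — 1 here.

['4']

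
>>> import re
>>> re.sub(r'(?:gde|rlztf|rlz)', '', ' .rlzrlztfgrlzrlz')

Alternation isn't longest-match — the leftmost alternative that fits at this position is chosen.
Matches: at [2:5] → 'rlz'; at [5:10] → 'rlztf'; at [11:14] → 'rlz'; at [14:17] → 'rlz'.
Every occurrence is swapped for ''.

' .g'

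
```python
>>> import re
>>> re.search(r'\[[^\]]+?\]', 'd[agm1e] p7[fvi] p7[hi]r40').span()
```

(1, 8)

The match spans [1:8] → '[agm1e]'.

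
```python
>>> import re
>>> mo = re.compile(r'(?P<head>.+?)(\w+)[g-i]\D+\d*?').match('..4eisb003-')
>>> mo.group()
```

`re.match` won't scan ahead — the pattern has to work from the very first character.
The match spans [0:7] → '..4eisb'.

'..4eisb'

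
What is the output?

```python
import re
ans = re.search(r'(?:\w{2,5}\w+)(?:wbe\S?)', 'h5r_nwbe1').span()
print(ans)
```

Pattern: 2 to 5 of a word character, then one or more of a word character (non-capturing group); then the literal 'wbe', then optionally a non-whitespace character (non-capturing group).
The match spans [0:9] → 'h5r_nwbe1'.

(0, 9)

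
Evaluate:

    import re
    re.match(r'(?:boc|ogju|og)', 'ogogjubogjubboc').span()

`re.match` won't scan ahead — the pattern has to work from the very first character.
The match spans [0:2] → 'og'.

(0, 2)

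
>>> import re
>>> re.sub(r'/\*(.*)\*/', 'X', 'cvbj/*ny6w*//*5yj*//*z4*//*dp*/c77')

Every occurrence is swapped for 'X'.

'cvbjXc77'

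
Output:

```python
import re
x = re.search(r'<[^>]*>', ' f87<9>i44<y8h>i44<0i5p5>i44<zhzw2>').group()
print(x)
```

`re.search` tries every starting position until one works.
The match spans [4:7] → '<9>'.

<9>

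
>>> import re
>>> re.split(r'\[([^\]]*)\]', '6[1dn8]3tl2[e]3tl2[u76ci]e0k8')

['6', '1dn8', '3tl2', 'e', '3tl2', 'u76ci', 'e0k8']

Matches to split on: at [1:7] → '[1dn8]'; at [11:14] → '[e]'; at [18:25] → '[u76ci]'.
With a capturing group present, the delimiter's captured portion is kept in the result list.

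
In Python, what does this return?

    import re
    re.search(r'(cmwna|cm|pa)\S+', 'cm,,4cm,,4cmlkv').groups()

The match spans [0:15] → 'cm,,4cm,,4cmlkv'.
Captured: group 1 = 'cm'.

('cm',)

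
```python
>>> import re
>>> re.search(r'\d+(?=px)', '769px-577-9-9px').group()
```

'769'

The positive lookaround only admits positions where the adjacent text matches; those characters stay outside the span.
The match spans [0:3] → '769'.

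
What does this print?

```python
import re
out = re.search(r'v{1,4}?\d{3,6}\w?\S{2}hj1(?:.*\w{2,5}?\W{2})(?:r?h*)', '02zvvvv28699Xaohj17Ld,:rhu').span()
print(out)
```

(3, 25)

This matches 1 to 4 of the literal 'v' (lazy), then 3 to 6 of a digit; then optionally a word character, then exactly 2 of a non-whitespace character, then the literal 'hj1'; then zero or more of any character, then 2 to 5 of a word character (lazy), then exactly 2 of a non-word character (non-capturing group); then optionally the literal 'r', then zero or more of the literal 'h' (non-capturing group).
Unlike `match`, `search` isn't anchored — it looks for the pattern anywhere in the string.
The match spans [3:25] → 'vvvv28699Xaohj17Ld,:rh'.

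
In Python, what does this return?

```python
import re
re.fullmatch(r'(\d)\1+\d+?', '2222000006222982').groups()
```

('2',)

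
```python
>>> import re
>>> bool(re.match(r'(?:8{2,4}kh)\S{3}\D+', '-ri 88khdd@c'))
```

False

Pattern: 2 to 4 of the literal '8', then the literal 'kh' (non-capturing group); then exactly 3 of a non-whitespace character, then one or more of a non-digit.
`match` is anchored at position 0; if the pattern doesn't fit there, it returns None.
Here the pattern fails at index 0, so the call returns None, and `bool(None)` is False.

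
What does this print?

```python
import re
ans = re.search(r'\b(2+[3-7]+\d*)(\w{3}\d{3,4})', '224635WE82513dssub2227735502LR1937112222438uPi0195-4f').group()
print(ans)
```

224635WE82513

Pattern: a word boundary (`\b`, zero-width); then one or more of the literal '2', then one or more of a character in [3-7], then zero or more of a digit (captured); then exactly 3 of a word character, then 3 to 4 of a digit (captured).
The match spans [0:13] → '224635WE82513'.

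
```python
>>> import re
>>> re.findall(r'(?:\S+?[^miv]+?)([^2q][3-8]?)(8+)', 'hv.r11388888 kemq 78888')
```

[('13', '88888'), (' 7', '8888')]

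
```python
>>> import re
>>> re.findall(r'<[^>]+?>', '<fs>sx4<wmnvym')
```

['<fs>']

Walking the string: at [0:4] → '<fs>'.
Since nothing is captured, `findall` lists the 1 matched substring directly.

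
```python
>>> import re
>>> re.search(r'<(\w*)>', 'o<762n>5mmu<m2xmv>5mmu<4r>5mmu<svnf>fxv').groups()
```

`re.search` scans for the first position where the pattern succeeds.
The match spans [1:7] → '<762n>'.
Captured: group 1 = '762n'.

('762n',)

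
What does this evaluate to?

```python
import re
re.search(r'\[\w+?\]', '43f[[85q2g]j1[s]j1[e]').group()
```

'[85q2g]'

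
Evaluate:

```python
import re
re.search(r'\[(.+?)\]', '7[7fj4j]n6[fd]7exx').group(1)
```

`re.search` tries every starting position until one works.
The match spans [1:8] → '[7fj4j]'.
Captured: group 1 = '7fj4j'.

'7fj4j'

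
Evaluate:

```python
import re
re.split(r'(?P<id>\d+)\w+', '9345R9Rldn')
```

['', '9345', '']

Pattern: one or more of a digit (captured as 'id'); then one or more of a word character.
Because the pattern has a capturing group, `split` also inserts each captured text between the pieces.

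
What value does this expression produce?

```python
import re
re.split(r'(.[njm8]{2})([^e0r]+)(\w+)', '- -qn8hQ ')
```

Because the pattern has a capturing group, `split` also inserts each captured text between the pieces.

['- -', 'qn8', 'h', 'Q', ' ']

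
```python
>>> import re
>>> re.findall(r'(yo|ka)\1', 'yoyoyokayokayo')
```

['yo']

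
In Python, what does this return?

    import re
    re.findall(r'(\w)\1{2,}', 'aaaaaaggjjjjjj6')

['a', 'j']

`\1` has to match the exact text group 1 already captured.
Walking the string: at [0:6] match 'aaaaaa', group 1 = 'a'; at [8:14] match 'jjjjjj', group 1 = 'j'.
One capturing group, so `findall` returns just the captured substring from each match — 2 in all.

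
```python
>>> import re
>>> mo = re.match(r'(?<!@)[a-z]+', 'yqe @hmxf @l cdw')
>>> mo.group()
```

With `match`, the pattern is implicitly anchored at the beginning.
The match spans [0:3] → 'yqe'.

'yqe'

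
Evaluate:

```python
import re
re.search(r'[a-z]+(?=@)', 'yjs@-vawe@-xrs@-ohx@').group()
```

'yjs'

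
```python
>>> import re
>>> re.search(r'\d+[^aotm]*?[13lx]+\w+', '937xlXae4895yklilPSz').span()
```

The pattern matches one or more of a digit; then zero or more of any character except [aotm] (lazy); then one or more of one of [13lx], then one or more of a word character.
`search` walks the string left to right and returns the first match it finds.
The match spans [0:20] → '937xlXae4895yklilPSz'.

(0, 20)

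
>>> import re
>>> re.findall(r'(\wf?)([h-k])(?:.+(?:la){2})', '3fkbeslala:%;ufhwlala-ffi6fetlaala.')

[('3f', 'k')]

With 2 capturing groups, `findall` returns a 2-tuple per match.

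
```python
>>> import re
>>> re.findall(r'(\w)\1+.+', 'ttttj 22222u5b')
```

A backreference is literal: `\1` must see the identical characters the first group matched.
Because there's exactly one group, `findall` drops the full match and keeps group 1 from the one hit.

['t']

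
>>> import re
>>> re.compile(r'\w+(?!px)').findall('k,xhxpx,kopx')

['k', 'xhxpx', 'kopx']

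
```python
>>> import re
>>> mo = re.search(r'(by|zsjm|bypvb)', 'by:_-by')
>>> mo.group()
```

'by'

`re.search` tries every starting position until one works.
The match spans [0:2] → 'by'.
Captured: group 1 = 'by'.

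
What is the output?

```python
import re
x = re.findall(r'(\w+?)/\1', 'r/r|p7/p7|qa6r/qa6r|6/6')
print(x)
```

['r', 'p7', 'qa6r', '6']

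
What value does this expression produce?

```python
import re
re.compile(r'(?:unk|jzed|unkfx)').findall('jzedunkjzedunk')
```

Matches: at [0:4] → 'jzed'; at [4:7] → 'unk'; at [7:11] → 'jzed'; at [11:14] → 'unk'.
Since nothing is captured, `findall` lists the 4 matched substrings directly.

['jzed', 'unk', 'jzed', 'unk']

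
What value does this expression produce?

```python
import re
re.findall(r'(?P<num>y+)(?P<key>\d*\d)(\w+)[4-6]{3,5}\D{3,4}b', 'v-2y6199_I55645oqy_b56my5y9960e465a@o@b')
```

[('y', '6199', '_I55645oqy_b56my5y9960e')]

Pattern: one or more of a literal 'y' (captured as 'num'); then zero or more of a digit, then a digit (captured as 'key'); then one or more of a word character (captured); then 3 to 5 of a character in [4-6], then 3 to 4 of a non-digit, then the literal 'b'.
Matches: at [3:39] match 'y6199_I55645oqy_b56my5y9960e465a@o@b', groups = ('y', '6199', '_I55645oqy_b56my5y9960e').
With 3 capturing groups, `findall` returns a 3-tuple per match.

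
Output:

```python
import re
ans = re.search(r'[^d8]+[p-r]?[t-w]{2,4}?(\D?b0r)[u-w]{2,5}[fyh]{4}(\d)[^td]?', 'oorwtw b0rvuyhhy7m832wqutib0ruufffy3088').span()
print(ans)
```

(0, 18)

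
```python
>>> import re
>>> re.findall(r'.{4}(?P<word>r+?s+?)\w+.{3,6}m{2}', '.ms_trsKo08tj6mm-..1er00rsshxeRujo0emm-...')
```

['rs', 'rs']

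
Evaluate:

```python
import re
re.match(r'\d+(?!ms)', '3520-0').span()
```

With `match`, the pattern is implicitly anchored at the beginning.
The match spans [0:4] → '3520'.

(0, 4)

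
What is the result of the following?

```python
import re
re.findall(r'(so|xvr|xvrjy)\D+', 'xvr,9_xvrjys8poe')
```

`|` is ordered: at each position the engine commits to the first alternative that works.
One capturing group, so `findall` returns just the captured substring from each match — 2 in all.

['xvr', 'xvr']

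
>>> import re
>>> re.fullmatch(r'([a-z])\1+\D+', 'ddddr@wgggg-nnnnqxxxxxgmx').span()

(0, 25)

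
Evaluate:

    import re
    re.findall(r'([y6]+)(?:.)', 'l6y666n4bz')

['6y666']

Because there's exactly one group, `findall` drops the full match and keeps group 1 from the one hit.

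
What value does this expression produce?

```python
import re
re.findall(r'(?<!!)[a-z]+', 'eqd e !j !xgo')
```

['eqd', 'e', 'go']

Because the assertion is negative and zero-width, positions next to the forbidden text are skipped.
Scanning left to right: at [0:3] → 'eqd'; at [4:5] → 'e'; at [11:13] → 'go'.
`findall` yields the raw match text (3 of them) because the pattern has no groups.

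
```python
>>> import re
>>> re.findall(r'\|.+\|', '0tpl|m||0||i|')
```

`findall` yields the raw match text (1 of them) because the pattern has no groups.

['|m||0||i|']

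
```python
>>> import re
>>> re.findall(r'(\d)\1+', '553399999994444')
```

After group 1 captures some text, `\1` only succeeds where that same text appears again.
One capturing group, so `findall` returns just the captured substring from each match — 4 in all.

['5', '3', '9', '4']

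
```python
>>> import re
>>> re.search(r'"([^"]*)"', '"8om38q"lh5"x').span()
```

(0, 8)

Unlike `match`, `search` isn't anchored — it looks for the pattern anywhere in the string.
The match spans [0:8] → '"8om38q"'.
Captured: group 1 = '8om38q'.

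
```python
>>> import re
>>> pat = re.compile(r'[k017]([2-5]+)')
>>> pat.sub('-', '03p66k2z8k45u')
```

The pattern matches one of [k017]; then one or more of a character in [2-5] (captured).
Matches: at [0:2] → '03'; at [5:7] → 'k2'; at [9:12] → 'k45'.
Every occurrence is swapped for '-'.

'-p66-z8-u'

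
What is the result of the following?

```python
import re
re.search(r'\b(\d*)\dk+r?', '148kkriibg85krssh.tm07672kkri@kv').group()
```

The match spans [0:6] → '148kkr'.

'148kkr'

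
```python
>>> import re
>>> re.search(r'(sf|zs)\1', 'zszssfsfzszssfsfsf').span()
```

(0, 4)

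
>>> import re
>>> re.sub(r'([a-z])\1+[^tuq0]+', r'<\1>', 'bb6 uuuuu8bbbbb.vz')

A backreference is literal: `\1` must see the identical characters the first group matched.
Each match is replaced using the text its own group 1 captured.

'<b><u>'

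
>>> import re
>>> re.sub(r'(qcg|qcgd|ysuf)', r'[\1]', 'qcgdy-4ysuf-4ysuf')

The regex engine tests alternatives in the order written; an earlier branch that matches wins even if a later one would match more.
The replacement refers to a captured group, so each match is rewritten using its own captured text.

'[qcg]dy-4[ysuf]-4[ysuf]'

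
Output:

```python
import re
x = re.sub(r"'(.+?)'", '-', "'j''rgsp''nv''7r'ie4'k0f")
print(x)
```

----ie4'k0f

Lazy quantifiers expand one character at a time until the remainder of the pattern can match.
Matches: at [0:3] → "'j'"; at [3:9] → "'rgsp'"; at [9:13] → "'nv'"; at [13:17] → "'7r'".
Each match is replaced by '-'.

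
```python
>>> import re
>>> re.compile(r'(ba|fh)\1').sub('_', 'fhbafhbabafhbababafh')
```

'fhbafh_fh_bafh'

A backreference is literal: `\1` must see the identical characters the first group matched.
Matches: at [6:10] → 'baba'; at [12:16] → 'baba'.
Each match is replaced by '_'.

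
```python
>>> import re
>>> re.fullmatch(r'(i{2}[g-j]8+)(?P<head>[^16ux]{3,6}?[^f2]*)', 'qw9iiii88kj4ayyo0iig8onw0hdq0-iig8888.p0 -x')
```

None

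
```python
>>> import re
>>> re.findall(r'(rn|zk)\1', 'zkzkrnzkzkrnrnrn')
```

['zk', 'zk', 'rn']

A backreference is literal: `\1` must see the identical characters the first group matched.
Scanning left to right: at [0:4] match 'zkzk', group 1 = 'zk'; at [6:10] match 'zkzk', group 1 = 'zk'; at [10:14] match 'rnrn', group 1 = 'rn'.
One capturing group, so `findall` returns just the captured substring from each match — 3 in all.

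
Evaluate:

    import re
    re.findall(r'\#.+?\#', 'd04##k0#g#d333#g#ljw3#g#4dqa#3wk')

['##k0#', '#d333#', '#ljw3#', '#4dqa#']

With the lazy modifier that quantifier settles for the fewest repetitions that let the rest of the pattern succeed (the atoms after it are unaffected and can still be greedy).
Scanning left to right: at [3:8] → '##k0#'; at [9:15] → '#d333#'; at [16:22] → '#ljw3#'; at [23:29] → '#4dqa#'.
`findall` yields the raw match text (4 of them) because the pattern has no groups.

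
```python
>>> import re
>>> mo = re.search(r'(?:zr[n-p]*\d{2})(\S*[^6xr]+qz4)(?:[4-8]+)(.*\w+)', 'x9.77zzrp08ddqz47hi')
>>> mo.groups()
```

The match spans [6:19] → 'zrp08ddqz47hi'.
Captured: group 1 = 'ddqz4', group 2 = 'hi'.

('ddqz4', 'hi')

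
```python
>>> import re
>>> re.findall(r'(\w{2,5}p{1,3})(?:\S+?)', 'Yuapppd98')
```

`findall` collects group 1 from the one match (1 total).

['Yuappp']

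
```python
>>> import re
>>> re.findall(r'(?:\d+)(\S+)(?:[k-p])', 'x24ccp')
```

['cc']

`findall` collects group 1 from the one match (1 total).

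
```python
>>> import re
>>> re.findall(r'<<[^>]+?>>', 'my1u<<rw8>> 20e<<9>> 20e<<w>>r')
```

['<<rw8>>', '<<9>>', '<<w>>']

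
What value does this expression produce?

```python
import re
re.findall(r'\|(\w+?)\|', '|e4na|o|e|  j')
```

Matches: at [0:6] match '|e4na|', group 1 = 'e4na'; at [7:10] match '|e|', group 1 = 'e'.
One capturing group, so `findall` returns just the captured substring from each match — 2 in all.

['e4na', 'e']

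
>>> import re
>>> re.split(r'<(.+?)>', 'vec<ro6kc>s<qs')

['vec', 'ro6kc', 's<qs']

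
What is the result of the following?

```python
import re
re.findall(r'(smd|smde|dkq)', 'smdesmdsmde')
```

The regex engine tests alternatives in the order written; an earlier branch that matches wins even if a later one would match more.
Matches: at [0:3] match 'smd', group 1 = 'smd'; at [4:7] match 'smd', group 1 = 'smd'; at [7:10] match 'smd', group 1 = 'smd'.
Because there's exactly one group, `findall` drops the full match and keeps group 1 from each hit.

['smd', 'smd', 'smd']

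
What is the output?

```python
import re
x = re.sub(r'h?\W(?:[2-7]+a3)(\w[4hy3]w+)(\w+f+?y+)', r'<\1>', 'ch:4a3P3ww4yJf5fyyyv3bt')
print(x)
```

c<P3ww>v3bt

This matches optionally a literal 'h', then a non-word character; then one or more of a character in [2-7], then the literal 'a3' (non-capturing group); then a word character, then one of [4hy3], then one or more of the literal 'w' (captured); then one or more of a word character, then one or more of a literal 'f' (lazy), then one or more of a literal 'y' (captured).
Matches: at [1:19] → 'h:4a3P3ww4yJf5fyyy'.
`\1` in the replacement pulls in group 1's text for each match.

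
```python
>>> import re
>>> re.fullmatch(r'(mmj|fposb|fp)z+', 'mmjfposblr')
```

None

`re.fullmatch` is like wrapping the pattern in `^…$` (in single-line mode).
Here there's no way to consume every character, so the call returns None.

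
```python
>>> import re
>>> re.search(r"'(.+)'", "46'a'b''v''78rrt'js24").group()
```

"'a'b''v''78rrt'"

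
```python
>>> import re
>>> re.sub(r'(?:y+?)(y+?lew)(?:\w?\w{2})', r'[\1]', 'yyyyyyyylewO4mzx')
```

'[yyyyyyylew]zx'

The pattern matches one or more of a literal 'y' (lazy) (non-capturing group); then one or more of the literal 'y' (lazy), then the literal 'lew' (captured); then optionally a word character, then exactly 2 of a word character (non-capturing group).
Matches: at [0:14] → 'yyyyyyyylewO4m'.
`\1` in the replacement pulls in group 1's text for each match.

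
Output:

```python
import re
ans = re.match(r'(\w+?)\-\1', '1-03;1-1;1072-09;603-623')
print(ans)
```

A backreference is literal: `\1` must see the identical characters the first group matched.
`re.match` won't scan ahead — the pattern has to work from the very first character.
Here position 0 doesn't satisfy it, so the call returns None.

None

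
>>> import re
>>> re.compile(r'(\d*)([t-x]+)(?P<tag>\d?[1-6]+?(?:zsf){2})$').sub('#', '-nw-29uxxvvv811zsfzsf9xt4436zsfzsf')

The pattern matches zero or more of a digit (captured); then one or more of a character in [t-x] (captured); then optionally a digit, then one or more of a character in [1-6] (lazy), then the literal 'zsf' repeated 2 times (captured as 'tag'); then anchored at the end.
Each match is replaced by '#'.

'-nw-29uxxvvv811zsfzsf#'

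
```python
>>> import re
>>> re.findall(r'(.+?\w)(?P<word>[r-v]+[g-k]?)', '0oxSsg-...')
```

`findall` packs the 2 group values into a tuple for every match.

[('0oxS', 'sg')]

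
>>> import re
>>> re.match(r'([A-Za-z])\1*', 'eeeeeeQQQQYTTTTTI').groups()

The match spans [0:6] → 'eeeeee'.
Captured: group 1 = 'e'.

('e',)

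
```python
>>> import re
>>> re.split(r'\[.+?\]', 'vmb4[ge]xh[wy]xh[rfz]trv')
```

['vmb4', 'xh', 'xh', 'trv']

`split` removes every match and returns the 4 fragments in between.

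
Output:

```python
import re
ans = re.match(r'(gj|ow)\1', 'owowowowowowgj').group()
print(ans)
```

`\1` has to match the exact text group 1 already captured.
`match` is anchored at position 0; if the pattern doesn't fit there, it returns None.
The match spans [0:4] → 'owow'.
Captured: group 1 = 'ow'.

owow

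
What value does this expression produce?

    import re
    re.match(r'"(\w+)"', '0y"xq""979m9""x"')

None

`re.match` only tries the pattern at the start of the string.
Here the pattern fails at index 0, so the call returns None.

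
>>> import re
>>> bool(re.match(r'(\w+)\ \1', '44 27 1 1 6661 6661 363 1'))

`match` is anchored at position 0; if the pattern doesn't fit there, it returns None.
Here position 0 doesn't satisfy it, so the call returns None, and `bool(None)` is False.

False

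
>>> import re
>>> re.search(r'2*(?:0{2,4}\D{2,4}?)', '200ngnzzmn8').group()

Pattern: zero or more of a literal '2'; then 2 to 4 of a literal '0', then 2 to 4 of a non-digit (lazy) (non-capturing group).
The match spans [0:5] → '200ng'.

'200ng'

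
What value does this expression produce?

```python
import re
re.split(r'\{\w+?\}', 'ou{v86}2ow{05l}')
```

Matches to split on: at [2:7] → '{v86}'; at [10:15] → '{05l}'.
The string is cut at each match, leaving 3 pieces.

['ou', '2ow', '']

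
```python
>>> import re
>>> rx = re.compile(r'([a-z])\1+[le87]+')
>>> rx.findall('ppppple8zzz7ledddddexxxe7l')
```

['p', 'z', 'd', 'x']

`\1` has to match the exact text group 1 already captured.
Walking the string: at [0:8] match 'ppppple8', group 1 = 'p'; at [8:14] match 'zzz7le', group 1 = 'z'; at [14:20] match 'ddddde', group 1 = 'd'; at [20:26] match 'xxxe7l', group 1 = 'x'.
Because there's exactly one group, `findall` drops the full match and keeps group 1 from each hit.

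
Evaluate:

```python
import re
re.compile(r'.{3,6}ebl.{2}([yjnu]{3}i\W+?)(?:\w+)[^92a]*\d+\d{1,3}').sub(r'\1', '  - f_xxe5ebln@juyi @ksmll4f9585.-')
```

The pattern matches 3 to 6 of any character, then the literal 'ebl', then exactly 2 of any character; then exactly 3 of one of [yjnu], then the literal 'i', then one or more of a non-word character (lazy) (captured); then one or more of a word character (non-capturing group); then zero or more of any character except [92a], then one or more of a digit, then 1 to 3 of a digit.
Each match is replaced using the text its own group 1 captured.

'  - juyi @.-'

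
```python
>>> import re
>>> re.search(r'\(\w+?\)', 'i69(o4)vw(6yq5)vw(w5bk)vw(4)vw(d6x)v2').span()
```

(3, 7)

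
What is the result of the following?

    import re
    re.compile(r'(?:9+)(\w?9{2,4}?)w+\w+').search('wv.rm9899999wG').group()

The match spans [7:14] → '99999wG'.

'99999wG'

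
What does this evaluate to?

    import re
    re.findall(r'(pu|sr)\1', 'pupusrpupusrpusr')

['pu', 'pu']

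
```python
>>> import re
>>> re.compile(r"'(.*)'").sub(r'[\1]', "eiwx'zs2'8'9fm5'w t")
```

"eiwx[zs2'8'9fm5]w t"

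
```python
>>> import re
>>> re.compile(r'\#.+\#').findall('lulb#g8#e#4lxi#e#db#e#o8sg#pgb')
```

['#g8#e#4lxi#e#db#e#o8sg#']

No capturing groups, so `findall` returns the 1 full match string.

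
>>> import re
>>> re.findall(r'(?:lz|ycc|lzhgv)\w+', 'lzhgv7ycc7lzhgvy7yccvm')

['lzhgv7ycc7lzhgvy7yccvm']

Since nothing is captured, `findall` lists the 1 matched substring directly.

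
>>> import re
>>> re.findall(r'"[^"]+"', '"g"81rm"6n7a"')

['"g"', '"6n7a"']

Scanning left to right: at [0:3] → '"g"'; at [7:13] → '"6n7a"'.
Since nothing is captured, `findall` lists the 2 matched substrings directly.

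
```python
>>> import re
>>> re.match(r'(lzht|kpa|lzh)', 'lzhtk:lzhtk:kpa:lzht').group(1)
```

`|` is ordered: at each position the engine commits to the first alternative that works.
`re.match` won't scan ahead — the pattern has to work from the very first character.
The match spans [0:4] → 'lzht'.
Captured: group 1 = 'lzht'.

'lzht'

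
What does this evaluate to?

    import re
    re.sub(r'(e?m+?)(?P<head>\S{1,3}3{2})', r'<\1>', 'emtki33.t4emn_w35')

Pattern: optionally a literal 'e', then one or more of a literal 'm' (lazy) (captured); then 1 to 3 of a non-whitespace character, then exactly 2 of a literal '3' (captured as 'head').
Matches: at [0:7] → 'emtki33'.
`\1` in the replacement pulls in group 1's text for each match.

'<em>.t4emn_w35'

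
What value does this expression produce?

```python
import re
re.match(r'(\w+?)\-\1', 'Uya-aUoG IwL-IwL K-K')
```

None

`\1` is not a pattern — it's the concrete string captured by group 1, re-applied verbatim.
`match` is anchored at position 0; if the pattern doesn't fit there, it returns None.
Here the string doesn't start with a match, so the call returns None.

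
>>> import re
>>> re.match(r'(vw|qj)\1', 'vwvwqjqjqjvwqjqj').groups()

The backreference `\1` re-matches whatever the first group consumed, character for character.
`re.match` only tries the pattern at the start of the string.
The match spans [0:4] → 'vwvw'.
Captured: group 1 = 'vw'.

('vw',)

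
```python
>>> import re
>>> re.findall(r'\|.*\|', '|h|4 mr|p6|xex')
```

['|h|4 mr|p6|']

Walking the string: at [0:11] → '|h|4 mr|p6|'.
No capturing groups, so `findall` returns the 1 full match string.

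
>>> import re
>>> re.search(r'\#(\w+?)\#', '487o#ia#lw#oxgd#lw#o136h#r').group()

`re.search` scans for the first position where the pattern succeeds.
The match spans [4:8] → '#ia#'.
Captured: group 1 = 'ia'.

'#ia#'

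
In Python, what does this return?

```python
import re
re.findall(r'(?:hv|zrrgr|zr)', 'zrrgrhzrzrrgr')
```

`|` is ordered: at each position the engine commits to the first alternative that works.
Since nothing is captured, `findall` lists the 3 matched substrings directly.

['zrrgr', 'zr', 'zrrgr']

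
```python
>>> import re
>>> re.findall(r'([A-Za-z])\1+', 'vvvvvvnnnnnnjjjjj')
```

The backreference `\1` re-matches whatever the first group consumed, character for character.
Walking the string: at [0:6] match 'vvvvvv', group 1 = 'v'; at [6:12] match 'nnnnnn', group 1 = 'n'; at [12:17] match 'jjjjj', group 1 = 'j'.
With a single group, `findall` returns only what that group captured — 3 items.

['v', 'n', 'j']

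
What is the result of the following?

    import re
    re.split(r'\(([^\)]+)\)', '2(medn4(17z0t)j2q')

['2', 'medn4(17z0t', 'j2q']

Matches to split on: at [1:14] → '(medn4(17z0t)'.
With a capturing group present, the delimiter's captured portion is kept in the result list.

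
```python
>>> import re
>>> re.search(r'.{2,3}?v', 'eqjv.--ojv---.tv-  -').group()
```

This matches 2 to 3 of any character (lazy); then a literal 'v'.
`re.search` scans for the first position where the pattern succeeds.
The match spans [0:4] → 'eqjv'.

'eqjv'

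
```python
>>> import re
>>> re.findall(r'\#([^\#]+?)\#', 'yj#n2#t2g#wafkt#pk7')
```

['n2', 'wafkt']

Scanning left to right: at [2:6] match '#n2#', group 1 = 'n2'; at [9:16] match '#wafkt#', group 1 = 'wafkt'.
`findall` collects group 1 from each match (2 total).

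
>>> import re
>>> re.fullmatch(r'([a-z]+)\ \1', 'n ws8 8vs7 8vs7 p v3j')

None

`\1` is not a pattern — it's the concrete string captured by group 1, re-applied verbatim.
`re.fullmatch` is like wrapping the pattern in `^…$` (in single-line mode).
Here there's no way to consume every character, so the call returns None.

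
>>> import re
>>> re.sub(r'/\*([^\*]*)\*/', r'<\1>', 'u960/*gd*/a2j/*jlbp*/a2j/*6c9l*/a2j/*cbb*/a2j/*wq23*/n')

'u960<gd>a2j<jlbp>a2j<6c9l>a2j<cbb>a2j<wq23>n'

The replacement refers to a captured group, so each match is rewritten using its own captured text.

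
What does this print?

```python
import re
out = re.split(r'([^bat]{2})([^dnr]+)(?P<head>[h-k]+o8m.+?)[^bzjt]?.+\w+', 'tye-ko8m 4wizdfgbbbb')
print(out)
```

This matches exactly 2 of any character except [bat] (captured); then one or more of any character except [dnr] (captured); then one or more of a character in [h-k], then the literal 'o8m', then one or more of any character (lazy) (captured as 'head'); then optionally any character except [bzjt]; then one or more of any character, then one or more of a word character.
With the lazy modifier that quantifier settles for the fewest repetitions that let the rest of the pattern succeed (the atoms after it are unaffected and can still be greedy).
Matches to split on: at [1:20] → 'ye-ko8m 4wizdfgbbbb'.
`re.split` interleaves the captured-group text with the surrounding fragments.

['t', 'ye', '-', 'ko8m ', '']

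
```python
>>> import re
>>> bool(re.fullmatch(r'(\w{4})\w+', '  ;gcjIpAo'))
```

False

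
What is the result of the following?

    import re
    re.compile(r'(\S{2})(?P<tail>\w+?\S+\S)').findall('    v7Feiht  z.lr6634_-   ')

[('v7', 'Feiht'), ('z.', 'lr6634_-')]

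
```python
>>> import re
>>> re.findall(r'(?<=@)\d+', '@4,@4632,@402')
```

['4', '4632', '402']

The positive lookaround only admits positions where the adjacent text matches; those characters stay outside the span.
Matches: at [1:2] → '4'; at [4:8] → '4632'; at [10:13] → '402'.
No capturing groups, so `findall` returns the 3 full match strings.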